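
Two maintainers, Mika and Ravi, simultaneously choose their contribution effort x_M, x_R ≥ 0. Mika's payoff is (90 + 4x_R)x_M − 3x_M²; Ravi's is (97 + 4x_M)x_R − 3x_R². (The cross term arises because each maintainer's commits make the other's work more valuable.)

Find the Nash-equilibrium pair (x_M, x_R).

46.4, 47.1

Expanding Mika's payoff: 90x_M + 4x_Rx_M − 3x_M².
∂π/∂x_M = 90 + 4x_R − 6x_M = 0, so x_M = 15 + (2/3)x_R.
Likewise for Ravi: x_R = 97/6 + (2/3)x_M.
Plugging x_R into Mika's best response: x_M = 15 + (2/3)(97/6 + (2/3)x_M) ⇒ (5/9)x_M = 232/9, so x_M = 46.4.
Then x_R = 97/6 + (2/3)·46.4 = 47.1.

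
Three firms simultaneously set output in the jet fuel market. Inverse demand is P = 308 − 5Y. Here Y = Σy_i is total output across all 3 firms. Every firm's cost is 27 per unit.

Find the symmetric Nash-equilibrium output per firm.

A representative firm's profit is π_i = y_i(308 − 5Y) − 27y_i, with Y = y_i + Σ_{j≠i} y_j.
First-order condition: 281 − 10y_i − 5Σ_{j≠i} y_j = 0.
Imposing symmetry (y_j = y for all j) turns Σ_{j≠i} y_j into 2y, so 281 = 20y and y = 14.05.

14.05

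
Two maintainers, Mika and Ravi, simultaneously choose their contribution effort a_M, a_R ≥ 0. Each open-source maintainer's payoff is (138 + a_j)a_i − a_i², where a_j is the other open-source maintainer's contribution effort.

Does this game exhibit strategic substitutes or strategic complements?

strategic complements

Mika's payoff is (138 + a_R)a_M − a_M².
∂π/∂a_M = 138 + a_R − 2a_M = 0, so a_M = 69 + 0.5a_R.
The best-response slope da_M/da_R = 0.5 > 0: the reaction function is upward-sloping, so the choices are strategic complements.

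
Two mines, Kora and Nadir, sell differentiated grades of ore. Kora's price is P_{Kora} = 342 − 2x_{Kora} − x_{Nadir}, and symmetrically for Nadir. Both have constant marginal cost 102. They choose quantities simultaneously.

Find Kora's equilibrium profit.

4608

Mine Kora's profit: π = x_{Kora}(342 − 2x_{Kora} − x_{Nadir}) − 102x_{Kora}.
∂π/∂x_{Kora} = 240 − 4x_{Kora} − x_{Nadir} = 0 ⇒ x_{Kora} = 60 − 0.25x_{Nadir}.
The game is symmetric, so in equilibrium x_{Nadir} = x_{Kora}: the reaction function gives 1.25x_{Kora} = 60, hence x_{Kora} = 48.
P_{Kora} = 342 − 2·48 − 48 = 198.
Profit = (198 − 102)·48 = 4608.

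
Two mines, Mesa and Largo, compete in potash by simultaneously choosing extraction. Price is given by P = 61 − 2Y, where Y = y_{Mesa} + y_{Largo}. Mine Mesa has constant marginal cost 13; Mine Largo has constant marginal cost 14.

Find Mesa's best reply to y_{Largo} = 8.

8

Mine Mesa's profit: π = y_{Mesa}(61 − 2(y_{Mesa} + y_{Largo})) − 13y_{Mesa}.
∂π/∂y_{Mesa} = 48 − 4y_{Mesa} − 2y_{Largo} = 0, so y_{Mesa} = 12 − 0.5y_{Largo}.
At y_{Largo} = 8: y_{Mesa} = 12 − 0.5·8 = 8.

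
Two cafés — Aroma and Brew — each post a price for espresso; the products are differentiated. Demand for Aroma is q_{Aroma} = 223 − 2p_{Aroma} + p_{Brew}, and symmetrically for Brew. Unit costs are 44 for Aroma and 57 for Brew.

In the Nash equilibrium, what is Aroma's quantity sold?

122.8

Aroma's profit: π = (p_{Aroma} − 44)(223 − 2p_{Aroma} + p_{Brew}).
∂π/∂p_{Aroma} = 311 − 4p_{Aroma} + p_{Brew} = 0 ⇒ p_{Aroma} = 77.75 + 0.25p_{Brew}.
Similarly p_{Brew} = 84.25 + 0.25p_{Aroma}.
Substituting the second reaction function into the first: p_{Aroma} = 77.75 + 0.25(84.25 + 0.25p_{Aroma}), which gives 0.9375p_{Aroma} = 98.8125 ⇒ p_{Aroma} = 105.4.
Then p_{Brew} = 84.25 + 0.25·105.4 = 110.6.
q_{Aroma} = 223 − 2·105.4 + 110.6 = 122.8.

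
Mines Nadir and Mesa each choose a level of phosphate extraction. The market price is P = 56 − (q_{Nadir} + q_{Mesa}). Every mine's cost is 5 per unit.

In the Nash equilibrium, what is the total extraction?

34

Mine Nadir's profit: π = q_{Nadir}(56 − (q_{Nadir} + q_{Mesa})) − 5q_{Nadir}.
∂π/∂q_{Nadir} = 51 − 2q_{Nadir} − q_{Mesa} = 0, so q_{Nadir} = 25.5 − 0.5q_{Mesa}.
Setting q_{Nadir} = q_{Mesa} in the reaction function: q_{Nadir} = 25.5 − 0.5q_{Nadir}, so q_{Nadir} = 25.5 / 1.5 = 17.
Total extraction: 17 + 17 = 34.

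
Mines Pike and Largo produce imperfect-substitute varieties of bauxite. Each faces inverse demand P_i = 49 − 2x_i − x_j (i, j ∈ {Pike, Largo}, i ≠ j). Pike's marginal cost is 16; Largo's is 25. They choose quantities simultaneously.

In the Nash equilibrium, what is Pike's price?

30.4

Mine Pike's profit: π = x_{Pike}(49 − 2x_{Pike} − x_{Largo}) − 16x_{Pike}.
∂π/∂x_{Pike} = 33 − 4x_{Pike} − x_{Largo} = 0 ⇒ x_{Pike} = 8.25 − 0.25x_{Largo}.
Similarly x_{Largo} = 6 − 0.25x_{Pike}.
Substituting the second reaction function into the first: x_{Pike} = 8.25 − 0.25(6 − 0.25x_{Pike}), which gives 0.9375x_{Pike} = 6.75 ⇒ x_{Pike} = 7.2.
Then x_{Largo} = 6 − 0.25·7.2 = 4.2.
P_{Pike} = 49 − 2·7.2 − 4.2 = 30.4.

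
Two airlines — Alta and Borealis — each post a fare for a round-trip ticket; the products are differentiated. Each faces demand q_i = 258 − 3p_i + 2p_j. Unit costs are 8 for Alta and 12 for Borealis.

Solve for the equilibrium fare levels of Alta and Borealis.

Alta's profit: π = (p_{Alta} − 8)(258 − 3p_{Alta} + 2p_{Borealis}).
∂π/∂p_{Alta} = 282 − 6p_{Alta} + 2p_{Borealis} = 0 ⇒ p_{Alta} = 47 + (1/3)p_{Borealis}.
Similarly p_{Borealis} = 49 + (1/3)p_{Alta}.
Plugging p_{Borealis} into Alta's best response: p_{Alta} = 47 + (1/3)(49 + (1/3)p_{Alta}) ⇒ (8/9)p_{Alta} = 190/3, so p_{Alta} = 71.25.
Then p_{Borealis} = 49 + (1/3)·71.25 = 72.75.

71.25, 72.75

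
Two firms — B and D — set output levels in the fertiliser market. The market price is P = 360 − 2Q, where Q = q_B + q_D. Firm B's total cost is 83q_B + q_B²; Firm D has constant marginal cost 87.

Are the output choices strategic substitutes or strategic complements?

strategic substitutes

Firm B's profit: π = q_B(360 − 2(q_B + q_D)) − 83q_B − q_B².
∂π/∂q_B = 277 − 6q_B − 2q_D = 0, so q_B = 277/6 − (1/3)q_D.
The best-response slope dq_B/dq_D = −1/3 < 0: the reaction function is downward-sloping, so the choices are strategic substitutes.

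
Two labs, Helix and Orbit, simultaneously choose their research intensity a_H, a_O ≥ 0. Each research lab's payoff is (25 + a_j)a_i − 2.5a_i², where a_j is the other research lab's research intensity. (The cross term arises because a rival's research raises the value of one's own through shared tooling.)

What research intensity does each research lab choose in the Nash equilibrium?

6.25

Helix's payoff is (25 + a_O)a_H − 2.5a_H².
∂π/∂a_H = 25 + a_O − 5a_H = 0, so a_H = 5 + 0.2a_O.
By symmetry a_O = a_H; substituting into the reaction function, 0.8a_H = 5 and a_H = 6.25.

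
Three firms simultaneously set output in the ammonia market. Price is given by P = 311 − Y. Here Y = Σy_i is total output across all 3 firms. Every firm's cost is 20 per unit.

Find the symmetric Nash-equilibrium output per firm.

72.75

A representative firm's profit is π_i = y_i(311 − Y) − 20y_i, with Y = y_i + Σ_{j≠i} y_j.
First-order condition: 291 − 2y_i − Σ_{j≠i} y_j = 0.
In a symmetric equilibrium every firm chooses the same y, so Σ_{j≠i} y_j = 2y. The condition becomes 291 − 4y = 0, giving y = 291/4 = 72.75.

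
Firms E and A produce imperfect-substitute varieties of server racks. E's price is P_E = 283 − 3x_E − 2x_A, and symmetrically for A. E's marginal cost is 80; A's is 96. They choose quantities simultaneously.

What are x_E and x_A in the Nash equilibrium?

26.375, 22.375

Firm E's profit: π = x_E(283 − 3x_E − 2x_A) − 80x_E.
∂π/∂x_E = 203 − 6x_E − 2x_A = 0 ⇒ x_E = 203/6 − (1/3)x_A.
Similarly x_A = 187/6 − (1/3)x_E.
Substituting the second reaction function into the first: x_E = 203/6 − (1/3)(187/6 − (1/3)x_E), which gives (8/9)x_E = 211/9 ⇒ x_E = 26.375.
Then x_A = 187/6 − (1/3)·26.375 = 22.375.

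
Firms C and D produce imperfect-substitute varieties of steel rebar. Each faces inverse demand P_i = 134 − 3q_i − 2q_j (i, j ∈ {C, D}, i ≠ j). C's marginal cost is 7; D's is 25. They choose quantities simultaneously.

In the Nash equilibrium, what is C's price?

58

Firm C's profit: π = q_C(134 − 3q_C − 2q_D) − 7q_C.
∂π/∂q_C = 127 − 6q_C − 2q_D = 0 ⇒ q_C = 127/6 − (1/3)q_D.
Similarly q_D = 109/6 − (1/3)q_C.
Solving the two reaction functions simultaneously: (1 − (−1/3)(−1/3))q_C = 127/6 − (1/3)·(109/6), so (8/9)q_C = 136/9 and q_C = 17.
Then q_D = 109/6 − (1/3)·17 = 12.5.
P_C = 134 − 3·17 − 2·12.5 = 58.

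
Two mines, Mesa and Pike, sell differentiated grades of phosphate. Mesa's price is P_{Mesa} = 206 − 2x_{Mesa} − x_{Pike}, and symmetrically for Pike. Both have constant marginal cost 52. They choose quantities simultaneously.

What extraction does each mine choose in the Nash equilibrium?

30.8

Mine Mesa's profit: π = x_{Mesa}(206 − 2x_{Mesa} − x_{Pike}) − 52x_{Mesa}.
∂π/∂x_{Mesa} = 154 − 4x_{Mesa} − x_{Pike} = 0 ⇒ x_{Mesa} = 38.5 − 0.25x_{Pike}.
By symmetry x_{Pike} = x_{Mesa}; substituting into the reaction function, 1.25x_{Mesa} = 38.5 and x_{Mesa} = 30.8.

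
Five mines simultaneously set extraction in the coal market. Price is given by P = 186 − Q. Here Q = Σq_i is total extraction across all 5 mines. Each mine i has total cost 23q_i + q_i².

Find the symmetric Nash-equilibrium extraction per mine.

A representative mine's profit is π_i = q_i(186 − Q) − 23q_i − q_i², with Q = q_i + Σ_{j≠i} q_j.
First-order condition: 163 − 4q_i − Σ_{j≠i} q_j = 0.
Imposing symmetry (q_j = q for all j) turns Σ_{j≠i} q_j into 4q, so 163 = 8q and q = 20.375.

20.375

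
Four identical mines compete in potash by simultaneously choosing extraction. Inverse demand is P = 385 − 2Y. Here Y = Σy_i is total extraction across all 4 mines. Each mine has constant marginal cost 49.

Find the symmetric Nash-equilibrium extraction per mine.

A representative mine's profit is π_i = y_i(385 − 2Y) − 49y_i, with Y = y_i + Σ_{j≠i} y_j.
First-order condition: 336 − 4y_i − 2Σ_{j≠i} y_j = 0.
In a symmetric equilibrium every mine chooses the same y, so Σ_{j≠i} y_j = 3y. The condition becomes 336 − 10y = 0, giving y = 336/10 = 33.6.

33.6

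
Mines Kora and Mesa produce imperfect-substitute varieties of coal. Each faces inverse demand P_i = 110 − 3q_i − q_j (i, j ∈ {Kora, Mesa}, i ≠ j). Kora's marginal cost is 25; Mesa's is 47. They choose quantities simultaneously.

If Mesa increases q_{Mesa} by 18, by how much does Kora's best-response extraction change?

-3

Mine Kora's profit: π = q_{Kora}(110 − 3q_{Kora} − q_{Mesa}) − 25q_{Kora}.
∂π/∂q_{Kora} = 85 − 6q_{Kora} − q_{Mesa} = 0 ⇒ q_{Kora} = 85/6 − (1/6)q_{Mesa}.
The reaction-function slope is −1/6, so an 18-unit rise in q_{Mesa} moves q_{Kora} by −1/6 × 18 = −3. Kora's best response falls — the actions are strategic substitutes.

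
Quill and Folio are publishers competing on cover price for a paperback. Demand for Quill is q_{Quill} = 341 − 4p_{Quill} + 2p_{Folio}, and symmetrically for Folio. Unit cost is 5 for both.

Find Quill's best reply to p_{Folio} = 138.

79.625

Quill's profit: π = (p_{Quill} − 5)(341 − 4p_{Quill} + 2p_{Folio}).
∂π/∂p_{Quill} = 361 − 8p_{Quill} + 2p_{Folio} = 0 ⇒ p_{Quill} = 45.125 + 0.25p_{Folio}.
At p_{Folio} = 138: p_{Quill} = 45.125 + 0.25·138 = 79.625.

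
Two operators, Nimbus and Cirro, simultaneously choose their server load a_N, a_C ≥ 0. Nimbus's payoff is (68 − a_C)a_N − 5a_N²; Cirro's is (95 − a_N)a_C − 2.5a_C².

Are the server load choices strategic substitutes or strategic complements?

Expanding Nimbus's payoff: 68a_N − a_Ca_N − 5a_N².
∂π/∂a_N = 68 − a_C − 10a_N = 0, so a_N = 6.8 − 0.1a_C.
The best-response slope da_N/da_C = −0.1 < 0: the reaction function is downward-sloping, so the choices are strategic substitutes.

strategic substitutes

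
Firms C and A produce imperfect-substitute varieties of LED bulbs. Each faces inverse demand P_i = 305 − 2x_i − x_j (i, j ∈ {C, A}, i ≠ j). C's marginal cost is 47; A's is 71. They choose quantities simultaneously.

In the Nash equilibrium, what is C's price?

Firm C's profit: π = x_C(305 − 2x_C − x_A) − 47x_C.
∂π/∂x_C = 258 − 4x_C − x_A = 0 ⇒ x_C = 64.5 − 0.25x_A.
Similarly x_A = 58.5 − 0.25x_C.
Solving the two reaction functions simultaneously: (1 − (−0.25)(−0.25))x_C = 64.5 − 0.25·58.5, so 0.9375x_C = 49.875 and x_C = 53.2.
Then x_A = 58.5 − 0.25·53.2 = 45.2.
P_C = 305 − 2·53.2 − 45.2 = 153.4.

153.4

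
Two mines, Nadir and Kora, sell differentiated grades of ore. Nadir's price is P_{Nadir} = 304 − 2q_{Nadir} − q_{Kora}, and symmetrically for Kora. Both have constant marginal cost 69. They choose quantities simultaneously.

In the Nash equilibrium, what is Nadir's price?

Mine Nadir's profit: π = q_{Nadir}(304 − 2q_{Nadir} − q_{Kora}) − 69q_{Nadir}.
∂π/∂q_{Nadir} = 235 − 4q_{Nadir} − q_{Kora} = 0 ⇒ q_{Nadir} = 58.75 − 0.25q_{Kora}.
Setting q_{Nadir} = q_{Kora} in the reaction function: q_{Nadir} = 58.75 − 0.25q_{Nadir}, so q_{Nadir} = 58.75 / 1.25 = 47.
P_{Nadir} = 304 − 2·47 − 47 = 163.

163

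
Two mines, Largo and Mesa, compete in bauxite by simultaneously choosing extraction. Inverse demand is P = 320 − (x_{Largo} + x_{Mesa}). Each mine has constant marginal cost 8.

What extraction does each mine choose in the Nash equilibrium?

Mine Largo's profit: π = x_{Largo}(320 − (x_{Largo} + x_{Mesa})) − 8x_{Largo}.
∂π/∂x_{Largo} = 312 − 2x_{Largo} − x_{Mesa} = 0, so x_{Largo} = 156 − 0.5x_{Mesa}.
By symmetry x_{Mesa} = x_{Largo}; substituting into the reaction function, 1.5x_{Largo} = 156 and x_{Largo} = 104.

104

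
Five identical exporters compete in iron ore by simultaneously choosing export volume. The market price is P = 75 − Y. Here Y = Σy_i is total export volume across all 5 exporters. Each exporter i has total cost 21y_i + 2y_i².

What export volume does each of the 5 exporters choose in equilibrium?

5.4

A representative exporter's profit is π_i = y_i(75 − Y) − 21y_i − 2y_i², with Y = y_i + Σ_{j≠i} y_j.
First-order condition: 54 − 6y_i − Σ_{j≠i} y_j = 0.
In a symmetric equilibrium every exporter chooses the same y, so Σ_{j≠i} y_j = 4y. The condition becomes 54 − 10y = 0, giving y = 54/10 = 5.4.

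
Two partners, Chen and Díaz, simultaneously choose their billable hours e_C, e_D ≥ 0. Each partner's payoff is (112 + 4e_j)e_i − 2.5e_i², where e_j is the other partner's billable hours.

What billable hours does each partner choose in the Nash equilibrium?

112

Chen's payoff is (112 + 4e_D)e_C − 2.5e_C².
∂π/∂e_C = 112 + 4e_D − 5e_C = 0, so e_C = 22.4 + 0.8e_D.
By symmetry e_D = e_C; substituting into the reaction function, 0.2e_C = 22.4 and e_C = 112.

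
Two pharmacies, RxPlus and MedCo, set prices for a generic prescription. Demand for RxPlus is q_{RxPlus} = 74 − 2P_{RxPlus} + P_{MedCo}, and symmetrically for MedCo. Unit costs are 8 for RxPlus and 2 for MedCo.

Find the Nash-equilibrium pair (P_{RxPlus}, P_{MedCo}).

RxPlus's profit: π = (P_{RxPlus} − 8)(74 − 2P_{RxPlus} + P_{MedCo}).
∂π/∂P_{RxPlus} = 90 − 4P_{RxPlus} + P_{MedCo} = 0 ⇒ P_{RxPlus} = 22.5 + 0.25P_{MedCo}.
Similarly P_{MedCo} = 19.5 + 0.25P_{RxPlus}.
Solving the two reaction functions simultaneously: (1 − (0.25)(0.25))P_{RxPlus} = 22.5 + 0.25·19.5, so 0.9375P_{RxPlus} = 27.375 and P_{RxPlus} = 29.2.
Then P_{MedCo} = 19.5 + 0.25·29.2 = 26.8.

29.2, 26.8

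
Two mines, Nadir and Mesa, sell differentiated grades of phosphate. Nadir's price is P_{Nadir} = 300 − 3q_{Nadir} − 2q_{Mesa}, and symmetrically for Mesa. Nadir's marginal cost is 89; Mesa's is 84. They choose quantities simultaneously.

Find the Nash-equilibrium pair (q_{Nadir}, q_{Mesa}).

Mine Nadir's profit: π = q_{Nadir}(300 − 3q_{Nadir} − 2q_{Mesa}) − 89q_{Nadir}.
∂π/∂q_{Nadir} = 211 − 6q_{Nadir} − 2q_{Mesa} = 0 ⇒ q_{Nadir} = 211/6 − (1/3)q_{Mesa}.
Similarly q_{Mesa} = 36 − (1/3)q_{Nadir}.
Plugging q_{Mesa} into Nadir's best response: q_{Nadir} = 211/6 − (1/3)(36 − (1/3)q_{Nadir}) ⇒ (8/9)q_{Nadir} = 139/6, so q_{Nadir} = 26.0625.
Then q_{Mesa} = 36 − (1/3)·26.0625 = 27.3125.

26.0625, 27.3125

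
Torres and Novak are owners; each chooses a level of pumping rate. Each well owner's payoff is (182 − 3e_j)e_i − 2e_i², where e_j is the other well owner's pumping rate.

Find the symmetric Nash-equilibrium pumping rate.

Torres's payoff is (182 − 3e_N)e_T − 2e_T².
∂π/∂e_T = 182 − 3e_N − 4e_T = 0, so e_T = 45.5 − 0.75e_N.
The game is symmetric, so in equilibrium e_N = e_T: the reaction function gives 1.75e_T = 45.5, hence e_T = 26.

26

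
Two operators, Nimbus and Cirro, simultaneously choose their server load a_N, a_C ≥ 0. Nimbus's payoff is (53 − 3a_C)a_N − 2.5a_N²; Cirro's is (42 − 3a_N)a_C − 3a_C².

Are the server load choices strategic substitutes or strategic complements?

strategic substitutes

Expanding Nimbus's payoff: 53a_N − 3a_Ca_N − 2.5a_N².
∂π/∂a_N = 53 − 3a_C − 5a_N = 0, so a_N = 10.6 − 0.6a_C.
The best-response slope da_N/da_C = −0.6 < 0: the reaction function is downward-sloping, so the choices are strategic substitutes.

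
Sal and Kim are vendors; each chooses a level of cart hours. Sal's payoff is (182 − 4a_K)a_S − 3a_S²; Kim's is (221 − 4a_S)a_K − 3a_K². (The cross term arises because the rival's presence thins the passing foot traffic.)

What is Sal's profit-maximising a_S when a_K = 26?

13

Expanding Sal's payoff: 182a_S − 4a_Ka_S − 3a_S².
∂π/∂a_S = 182 − 4a_K − 6a_S = 0, so a_S = 91/3 − (2/3)a_K.
At a_K = 26: a_S = 91/3 − (2/3)·26 = 13.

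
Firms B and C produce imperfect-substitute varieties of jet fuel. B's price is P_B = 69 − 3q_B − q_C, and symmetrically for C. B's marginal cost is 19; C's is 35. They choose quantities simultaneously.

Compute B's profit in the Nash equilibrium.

173.28

Firm B's profit: π = q_B(69 − 3q_B − q_C) − 19q_B.
∂π/∂q_B = 50 − 6q_B − q_C = 0 ⇒ q_B = 25/3 − (1/6)q_C.
Similarly q_C = 17/3 − (1/6)q_B.
Plugging q_C into B's best response: q_B = 25/3 − (1/6)(17/3 − (1/6)q_B) ⇒ (35/36)q_B = 133/18, so q_B = 7.6.
Then q_C = 17/3 − (1/6)·7.6 = 4.4.
P_B = 69 − 3·7.6 − 4.4 = 41.8.
Profit = (41.8 − 19)·7.6 = 173.28.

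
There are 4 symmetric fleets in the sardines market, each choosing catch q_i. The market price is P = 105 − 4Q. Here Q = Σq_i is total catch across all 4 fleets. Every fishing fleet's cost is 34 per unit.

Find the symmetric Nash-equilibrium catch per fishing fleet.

A representative fishing fleet's profit is π_i = q_i(105 − 4Q) − 34q_i, with Q = q_i + Σ_{j≠i} q_j.
First-order condition: 71 − 8q_i − 4Σ_{j≠i} q_j = 0.
Imposing symmetry (q_j = q for all j) turns Σ_{j≠i} q_j into 3q, so 71 = 20q and q = 3.55.

3.55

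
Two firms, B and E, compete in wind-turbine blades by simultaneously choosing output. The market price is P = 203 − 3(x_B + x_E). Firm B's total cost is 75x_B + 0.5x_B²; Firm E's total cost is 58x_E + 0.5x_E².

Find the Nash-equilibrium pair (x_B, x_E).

11.525, 15.775

Firm B's profit: π = x_B(203 − 3(x_B + x_E)) − 75x_B − 0.5x_B².
∂π/∂x_B = 128 − 7x_B − 3x_E = 0, so x_B = 128/7 − (3/7)x_E.
By the same steps for E: x_E = 145/7 − (3/7)x_B.
Solving the two reaction functions simultaneously: (1 − (−3/7)(−3/7))x_B = 128/7 − (3/7)·(145/7), so (40/49)x_B = 461/49 and x_B = 11.525.
Then x_E = 145/7 − (3/7)·11.525 = 15.775.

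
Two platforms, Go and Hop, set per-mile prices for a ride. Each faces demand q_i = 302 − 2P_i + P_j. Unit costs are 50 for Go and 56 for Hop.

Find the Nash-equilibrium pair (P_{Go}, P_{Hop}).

Go's profit: π = (P_{Go} − 50)(302 − 2P_{Go} + P_{Hop}).
∂π/∂P_{Go} = 402 − 4P_{Go} + P_{Hop} = 0 ⇒ P_{Go} = 100.5 + 0.25P_{Hop}.
Similarly P_{Hop} = 103.5 + 0.25P_{Go}.
Solving the two reaction functions simultaneously: (1 − (0.25)(0.25))P_{Go} = 100.5 + 0.25·103.5, so 0.9375P_{Go} = 126.375 and P_{Go} = 134.8.
Then P_{Hop} = 103.5 + 0.25·134.8 = 137.2.

134.8, 137.2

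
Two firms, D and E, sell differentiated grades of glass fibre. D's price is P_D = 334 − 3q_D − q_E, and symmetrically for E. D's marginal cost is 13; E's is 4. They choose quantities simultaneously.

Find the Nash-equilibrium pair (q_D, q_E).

45.6, 47.4

Firm D's profit: π = q_D(334 − 3q_D − q_E) − 13q_D.
∂π/∂q_D = 321 − 6q_D − q_E = 0 ⇒ q_D = 53.5 − (1/6)q_E.
Similarly q_E = 55 − (1/6)q_D.
Substituting the second reaction function into the first: q_D = 53.5 − (1/6)(55 − (1/6)q_D), which gives (35/36)q_D = 133/3 ⇒ q_D = 45.6.
Then q_E = 55 − (1/6)·45.6 = 47.4.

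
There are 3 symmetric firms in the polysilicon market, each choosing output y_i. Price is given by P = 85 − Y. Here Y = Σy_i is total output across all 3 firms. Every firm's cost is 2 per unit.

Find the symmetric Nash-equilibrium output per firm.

A representative firm's profit is π_i = y_i(85 − Y) − 2y_i, with Y = y_i + Σ_{j≠i} y_j.
First-order condition: 83 − 2y_i − Σ_{j≠i} y_j = 0.
In a symmetric equilibrium every firm chooses the same y, so Σ_{j≠i} y_j = 2y. The condition becomes 83 − 4y = 0, giving y = 83/4 = 20.75.

20.75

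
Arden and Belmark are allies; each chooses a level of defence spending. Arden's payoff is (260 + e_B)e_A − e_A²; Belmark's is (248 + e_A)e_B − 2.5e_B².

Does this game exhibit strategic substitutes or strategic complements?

strategic complements

Expanding Arden's payoff: 260e_A + e_Be_A − e_A².
∂π/∂e_A = 260 + e_B − 2e_A = 0, so e_A = 130 + 0.5e_B.
The best-response slope de_A/de_B = 0.5 > 0: the reaction function is upward-sloping, so the choices are strategic complements.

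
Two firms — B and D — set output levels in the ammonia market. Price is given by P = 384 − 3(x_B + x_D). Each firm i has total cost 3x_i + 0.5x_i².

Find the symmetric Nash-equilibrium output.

Firm B's profit: π = x_B(384 − 3(x_B + x_D)) − 3x_B − 0.5x_B².
∂π/∂x_B = 381 − 7x_B − 3x_D = 0, so x_B = 381/7 − (3/7)x_D.
By symmetry x_D = x_B; substituting into the reaction function, (10/7)x_B = 381/7 and x_B = 38.1.

38.1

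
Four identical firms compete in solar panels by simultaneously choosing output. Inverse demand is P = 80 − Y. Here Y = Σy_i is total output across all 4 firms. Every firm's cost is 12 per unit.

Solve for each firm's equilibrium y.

A representative firm's profit is π_i = y_i(80 − Y) − 12y_i, with Y = y_i + Σ_{j≠i} y_j.
First-order condition: 68 − 2y_i − Σ_{j≠i} y_j = 0.
Imposing symmetry (y_j = y for all j) turns Σ_{j≠i} y_j into 3y, so 68 = 5y and y = 13.6.

13.6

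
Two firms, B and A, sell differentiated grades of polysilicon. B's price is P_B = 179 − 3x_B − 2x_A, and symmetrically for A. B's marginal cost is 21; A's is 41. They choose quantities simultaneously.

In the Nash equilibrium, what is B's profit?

1323

Firm B's profit: π = x_B(179 − 3x_B − 2x_A) − 21x_B.
∂π/∂x_B = 158 − 6x_B − 2x_A = 0 ⇒ x_B = 79/3 − (1/3)x_A.
Similarly x_A = 23 − (1/3)x_B.
Solving the two reaction functions simultaneously: (1 − (−1/3)(−1/3))x_B = 79/3 − (1/3)·23, so (8/9)x_B = 56/3 and x_B = 21.
Then x_A = 23 − (1/3)·21 = 16.
P_B = 179 − 3·21 − 2·16 = 84.
Profit = (84 − 21)·21 = 1323.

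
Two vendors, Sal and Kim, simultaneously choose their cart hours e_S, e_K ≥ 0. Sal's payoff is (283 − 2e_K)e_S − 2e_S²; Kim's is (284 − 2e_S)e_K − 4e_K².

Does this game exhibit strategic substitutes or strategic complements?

Expanding Sal's payoff: 283e_S − 2e_Ke_S − 2e_S².
∂π/∂e_S = 283 − 2e_K − 4e_S = 0, so e_S = 70.75 − 0.5e_K.
The best-response slope de_S/de_K = −0.5 < 0: the reaction function is downward-sloping, so the choices are strategic substitutes.

strategic substitutes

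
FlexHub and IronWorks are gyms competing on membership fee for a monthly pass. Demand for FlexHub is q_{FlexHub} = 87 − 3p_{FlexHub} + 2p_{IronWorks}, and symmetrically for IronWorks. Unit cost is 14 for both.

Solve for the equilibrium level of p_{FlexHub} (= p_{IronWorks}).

32.25

FlexHub's profit: π = (p_{FlexHub} − 14)(87 − 3p_{FlexHub} + 2p_{IronWorks}).
∂π/∂p_{FlexHub} = 129 − 6p_{FlexHub} + 2p_{IronWorks} = 0 ⇒ p_{FlexHub} = 21.5 + (1/3)p_{IronWorks}.
Setting p_{FlexHub} = p_{IronWorks} in the reaction function: p_{FlexHub} = 21.5 + (1/3)p_{FlexHub}, so p_{FlexHub} = 21.5 / (2/3) = 32.25.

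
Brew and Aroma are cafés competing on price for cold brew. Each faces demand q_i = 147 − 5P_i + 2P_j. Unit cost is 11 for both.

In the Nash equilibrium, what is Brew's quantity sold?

71.25

Brew's profit: π = (P_{Brew} − 11)(147 − 5P_{Brew} + 2P_{Aroma}).
∂π/∂P_{Brew} = 202 − 10P_{Brew} + 2P_{Aroma} = 0 ⇒ P_{Brew} = 20.2 + 0.2P_{Aroma}.
By symmetry P_{Aroma} = P_{Brew}; substituting into the reaction function, 0.8P_{Brew} = 20.2 and P_{Brew} = 25.25.
q_{Brew} = 147 − 5·25.25 + 2·25.25 = 71.25.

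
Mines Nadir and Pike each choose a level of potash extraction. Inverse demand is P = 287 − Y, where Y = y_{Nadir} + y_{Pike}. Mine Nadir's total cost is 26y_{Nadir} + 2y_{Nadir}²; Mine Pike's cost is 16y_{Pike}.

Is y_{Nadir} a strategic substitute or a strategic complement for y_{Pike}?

Mine Nadir's profit: π = y_{Nadir}(287 − (y_{Nadir} + y_{Pike})) − 26y_{Nadir} − 2y_{Nadir}².
∂π/∂y_{Nadir} = 261 − 6y_{Nadir} − y_{Pike} = 0, so y_{Nadir} = 43.5 − (1/6)y_{Pike}.
The best-response slope dy_{Nadir}/dy_{Pike} = −1/6 < 0: the reaction function is downward-sloping, so the choices are strategic substitutes.

strategic substitutes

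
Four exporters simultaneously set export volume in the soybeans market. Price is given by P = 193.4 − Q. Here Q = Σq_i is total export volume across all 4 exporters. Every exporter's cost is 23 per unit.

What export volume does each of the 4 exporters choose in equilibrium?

A representative exporter's profit is π_i = q_i(193.4 − Q) − 23q_i, with Q = q_i + Σ_{j≠i} q_j.
First-order condition: 170.4 − 2q_i − Σ_{j≠i} q_j = 0.
With identical exporters, set every q_j = q: then 170.4 − 2q − 3q = 0, i.e. q = 170.4/5 = 34.08.

34.08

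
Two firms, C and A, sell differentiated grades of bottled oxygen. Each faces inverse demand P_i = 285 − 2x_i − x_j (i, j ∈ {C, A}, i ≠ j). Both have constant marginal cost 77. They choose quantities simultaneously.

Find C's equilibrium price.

Firm C's profit: π = x_C(285 − 2x_C − x_A) − 77x_C.
∂π/∂x_C = 208 − 4x_C − x_A = 0 ⇒ x_C = 52 − 0.25x_A.
The game is symmetric, so in equilibrium x_A = x_C: the reaction function gives 1.25x_C = 52, hence x_C = 41.6.
P_C = 285 − 2·41.6 − 41.6 = 160.2.

160.2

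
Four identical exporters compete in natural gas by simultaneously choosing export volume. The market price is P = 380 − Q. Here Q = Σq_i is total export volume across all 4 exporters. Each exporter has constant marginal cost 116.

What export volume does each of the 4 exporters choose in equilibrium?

A representative exporter's profit is π_i = q_i(380 − Q) − 116q_i, with Q = q_i + Σ_{j≠i} q_j.
First-order condition: 264 − 2q_i − Σ_{j≠i} q_j = 0.
In a symmetric equilibrium every exporter chooses the same q, so Σ_{j≠i} q_j = 3q. The condition becomes 264 − 5q = 0, giving q = 264/5 = 52.8.

52.8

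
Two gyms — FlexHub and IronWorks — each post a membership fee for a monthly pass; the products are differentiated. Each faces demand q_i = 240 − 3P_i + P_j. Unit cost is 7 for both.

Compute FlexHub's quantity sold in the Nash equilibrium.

FlexHub's profit: π = (P_{FlexHub} − 7)(240 − 3P_{FlexHub} + P_{IronWorks}).
∂π/∂P_{FlexHub} = 261 − 6P_{FlexHub} + P_{IronWorks} = 0 ⇒ P_{FlexHub} = 43.5 + (1/6)P_{IronWorks}.
By symmetry P_{IronWorks} = P_{FlexHub}; substituting into the reaction function, (5/6)P_{FlexHub} = 43.5 and P_{FlexHub} = 52.2.
q_{FlexHub} = 240 − 3·52.2 + 52.2 = 135.6.

135.6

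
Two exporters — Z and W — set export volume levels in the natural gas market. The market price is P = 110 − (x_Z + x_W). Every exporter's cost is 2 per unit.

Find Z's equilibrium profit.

Exporter Z's profit: π = x_Z(110 − (x_Z + x_W)) − 2x_Z.
∂π/∂x_Z = 108 − 2x_Z − x_W = 0, so x_Z = 54 − 0.5x_W.
Setting x_Z = x_W in the reaction function: x_Z = 54 − 0.5x_Z, so x_Z = 54 / 1.5 = 36.
Price P = 110 − 72 = 38.
Z's profit: (38 − 2)·36 = 1296.

1296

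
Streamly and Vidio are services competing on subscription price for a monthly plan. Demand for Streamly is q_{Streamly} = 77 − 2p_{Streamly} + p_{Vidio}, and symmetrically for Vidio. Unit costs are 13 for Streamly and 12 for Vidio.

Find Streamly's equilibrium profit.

Streamly's profit: π = (p_{Streamly} − 13)(77 − 2p_{Streamly} + p_{Vidio}).
∂π/∂p_{Streamly} = 103 − 4p_{Streamly} + p_{Vidio} = 0 ⇒ p_{Streamly} = 25.75 + 0.25p_{Vidio}.
Similarly p_{Vidio} = 25.25 + 0.25p_{Streamly}.
Plugging p_{Vidio} into Streamly's best response: p_{Streamly} = 25.75 + 0.25(25.25 + 0.25p_{Streamly}) ⇒ 0.9375p_{Streamly} = 32.0625, so p_{Streamly} = 34.2.
Then p_{Vidio} = 25.25 + 0.25·34.2 = 33.8.
q_{Streamly} = 77 − 2·34.2 + 33.8 = 42.4.
Profit = (34.2 − 13)·42.4 = 898.88.

898.88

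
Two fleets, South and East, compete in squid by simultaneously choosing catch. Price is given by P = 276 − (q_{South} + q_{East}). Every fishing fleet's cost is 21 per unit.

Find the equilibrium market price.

Fishing fleet South's profit: π = q_{South}(276 − (q_{South} + q_{East})) − 21q_{South}.
∂π/∂q_{South} = 255 − 2q_{South} − q_{East} = 0, so q_{South} = 127.5 − 0.5q_{East}.
By symmetry q_{East} = q_{South}; substituting into the reaction function, 1.5q_{South} = 127.5 and q_{South} = 85.
Equilibrium price: P = 276 − 170 = 106.

106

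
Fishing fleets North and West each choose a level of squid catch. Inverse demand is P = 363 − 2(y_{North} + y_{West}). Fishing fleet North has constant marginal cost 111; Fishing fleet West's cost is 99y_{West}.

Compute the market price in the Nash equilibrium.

191

Fishing fleet North's profit: π = y_{North}(363 − 2(y_{North} + y_{West})) − 111y_{North}.
∂π/∂y_{North} = 252 − 4y_{North} − 2y_{West} = 0, so y_{North} = 63 − 0.5y_{West}.
By the same steps for West: y_{West} = 66 − 0.5y_{North}.
Substituting the second reaction function into the first: y_{North} = 63 − 0.5(66 − 0.5y_{North}), which gives 0.75y_{North} = 30 ⇒ y_{North} = 40.
Then y_{West} = 66 − 0.5·40 = 46.
Equilibrium price: P = 363 − 2·86 = 191.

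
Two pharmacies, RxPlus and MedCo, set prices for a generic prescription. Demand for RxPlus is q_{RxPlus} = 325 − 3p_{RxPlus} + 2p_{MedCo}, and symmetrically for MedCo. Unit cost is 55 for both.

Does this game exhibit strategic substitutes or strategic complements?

strategic complements

RxPlus's profit: π = (p_{RxPlus} − 55)(325 − 3p_{RxPlus} + 2p_{MedCo}).
∂π/∂p_{RxPlus} = 490 − 6p_{RxPlus} + 2p_{MedCo} = 0 ⇒ p_{RxPlus} = 245/3 + (1/3)p_{MedCo}.
The best-response slope dp_{RxPlus}/dp_{MedCo} = 1/3 > 0: the reaction function is upward-sloping, so the choices are strategic complements.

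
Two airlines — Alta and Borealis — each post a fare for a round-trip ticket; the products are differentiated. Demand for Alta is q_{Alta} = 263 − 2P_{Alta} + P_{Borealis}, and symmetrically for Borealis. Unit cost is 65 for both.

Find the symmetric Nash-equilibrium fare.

Alta's profit: π = (P_{Alta} − 65)(263 − 2P_{Alta} + P_{Borealis}).
∂π/∂P_{Alta} = 393 − 4P_{Alta} + P_{Borealis} = 0 ⇒ P_{Alta} = 98.25 + 0.25P_{Borealis}.
Setting P_{Alta} = P_{Borealis} in the reaction function: P_{Alta} = 98.25 + 0.25P_{Alta}, so P_{Alta} = 98.25 / 0.75 = 131.

131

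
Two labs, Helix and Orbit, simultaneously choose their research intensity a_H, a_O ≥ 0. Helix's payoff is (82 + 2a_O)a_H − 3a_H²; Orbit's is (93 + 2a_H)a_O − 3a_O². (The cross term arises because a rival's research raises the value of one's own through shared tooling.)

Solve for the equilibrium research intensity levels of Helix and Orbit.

21.1875, 22.5625

Expanding Helix's payoff: 82a_H + 2a_Oa_H − 3a_H².
∂π/∂a_H = 82 + 2a_O − 6a_H = 0, so a_H = 41/3 + (1/3)a_O.
Likewise for Orbit: a_O = 15.5 + (1/3)a_H.
Substituting the second reaction function into the first: a_H = 41/3 + (1/3)(15.5 + (1/3)a_H), which gives (8/9)a_H = 113/6 ⇒ a_H = 21.1875.
Then a_O = 15.5 + (1/3)·21.1875 = 22.5625.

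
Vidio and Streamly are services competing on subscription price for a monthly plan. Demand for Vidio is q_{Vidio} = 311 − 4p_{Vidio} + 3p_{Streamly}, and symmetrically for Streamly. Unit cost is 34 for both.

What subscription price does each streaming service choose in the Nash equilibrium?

89.4

Vidio's profit: π = (p_{Vidio} − 34)(311 − 4p_{Vidio} + 3p_{Streamly}).
∂π/∂p_{Vidio} = 447 − 8p_{Vidio} + 3p_{Streamly} = 0 ⇒ p_{Vidio} = 55.875 + 0.375p_{Streamly}.
The game is symmetric, so in equilibrium p_{Streamly} = p_{Vidio}: the reaction function gives 0.625p_{Vidio} = 55.875, hence p_{Vidio} = 89.4.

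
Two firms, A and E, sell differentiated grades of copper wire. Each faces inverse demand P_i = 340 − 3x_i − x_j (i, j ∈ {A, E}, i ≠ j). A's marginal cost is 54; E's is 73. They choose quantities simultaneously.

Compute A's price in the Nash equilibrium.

Firm A's profit: π = x_A(340 − 3x_A − x_E) − 54x_A.
∂π/∂x_A = 286 − 6x_A − x_E = 0 ⇒ x_A = 143/3 − (1/6)x_E.
Similarly x_E = 44.5 − (1/6)x_A.
Substituting the second reaction function into the first: x_A = 143/3 − (1/6)(44.5 − (1/6)x_A), which gives (35/36)x_A = 40.25 ⇒ x_A = 41.4.
Then x_E = 44.5 − (1/6)·41.4 = 37.6.
P_A = 340 − 3·41.4 − 37.6 = 178.2.

178.2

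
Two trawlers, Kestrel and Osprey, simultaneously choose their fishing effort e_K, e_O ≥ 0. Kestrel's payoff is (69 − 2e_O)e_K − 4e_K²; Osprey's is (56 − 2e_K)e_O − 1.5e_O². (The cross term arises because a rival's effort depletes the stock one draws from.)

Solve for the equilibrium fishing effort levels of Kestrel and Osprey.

Expanding Kestrel's payoff: 69e_K − 2e_Oe_K − 4e_K².
∂π/∂e_K = 69 − 2e_O − 8e_K = 0, so e_K = 8.625 − 0.25e_O.
Likewise for Osprey: e_O = 56/3 − (2/3)e_K.
Plugging e_O into Kestrel's best response: e_K = 8.625 − 0.25(56/3 − (2/3)e_K) ⇒ (5/6)e_K = 95/24, so e_K = 4.75.
Then e_O = 56/3 − (2/3)·4.75 = 15.5.

4.75, 15.5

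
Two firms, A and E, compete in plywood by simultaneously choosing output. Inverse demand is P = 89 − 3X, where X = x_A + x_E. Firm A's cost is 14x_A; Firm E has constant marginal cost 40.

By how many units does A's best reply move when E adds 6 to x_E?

Firm A's profit: π = x_A(89 − 3(x_A + x_E)) − 14x_A.
∂π/∂x_A = 75 − 6x_A − 3x_E = 0, so x_A = 12.5 − 0.5x_E.
The reaction-function slope is −0.5, so a 6-unit rise in x_E moves x_A by −0.5 × 6 = −3. A's best response falls — the actions are strategic substitutes.

-3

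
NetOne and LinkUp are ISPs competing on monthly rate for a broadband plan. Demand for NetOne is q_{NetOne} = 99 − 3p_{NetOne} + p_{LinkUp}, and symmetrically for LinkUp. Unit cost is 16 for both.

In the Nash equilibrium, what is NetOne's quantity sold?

40.2

NetOne's profit: π = (p_{NetOne} − 16)(99 − 3p_{NetOne} + p_{LinkUp}).
∂π/∂p_{NetOne} = 147 − 6p_{NetOne} + p_{LinkUp} = 0 ⇒ p_{NetOne} = 24.5 + (1/6)p_{LinkUp}.
Setting p_{NetOne} = p_{LinkUp} in the reaction function: p_{NetOne} = 24.5 + (1/6)p_{NetOne}, so p_{NetOne} = 24.5 / (5/6) = 29.4.
q_{NetOne} = 99 − 3·29.4 + 29.4 = 40.2.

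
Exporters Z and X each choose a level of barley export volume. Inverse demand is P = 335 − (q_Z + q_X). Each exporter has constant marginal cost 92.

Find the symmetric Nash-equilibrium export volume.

Exporter Z's profit: π = q_Z(335 − (q_Z + q_X)) − 92q_Z.
∂π/∂q_Z = 243 − 2q_Z − q_X = 0, so q_Z = 121.5 − 0.5q_X.
By symmetry q_X = q_Z; substituting into the reaction function, 1.5q_Z = 121.5 and q_Z = 81.

81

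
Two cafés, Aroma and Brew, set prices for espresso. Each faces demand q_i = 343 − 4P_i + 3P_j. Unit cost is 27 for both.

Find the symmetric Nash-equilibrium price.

Aroma's profit: π = (P_{Aroma} − 27)(343 − 4P_{Aroma} + 3P_{Brew}).
∂π/∂P_{Aroma} = 451 − 8P_{Aroma} + 3P_{Brew} = 0 ⇒ P_{Aroma} = 56.375 + 0.375P_{Brew}.
Setting P_{Aroma} = P_{Brew} in the reaction function: P_{Aroma} = 56.375 + 0.375P_{Aroma}, so P_{Aroma} = 56.375 / 0.625 = 90.2.

90.2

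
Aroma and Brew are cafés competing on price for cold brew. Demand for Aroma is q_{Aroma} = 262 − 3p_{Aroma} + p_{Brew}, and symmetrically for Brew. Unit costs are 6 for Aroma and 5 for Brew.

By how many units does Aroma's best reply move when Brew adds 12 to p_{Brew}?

Aroma's profit: π = (p_{Aroma} − 6)(262 − 3p_{Aroma} + p_{Brew}).
∂π/∂p_{Aroma} = 280 − 6p_{Aroma} + p_{Brew} = 0 ⇒ p_{Aroma} = 140/3 + (1/6)p_{Brew}.
The reaction-function slope is 1/6, so a 12-unit rise in p_{Brew} moves p_{Aroma} by 1/6 × 12 = 2. Aroma's best response rises — the actions are strategic complements.

2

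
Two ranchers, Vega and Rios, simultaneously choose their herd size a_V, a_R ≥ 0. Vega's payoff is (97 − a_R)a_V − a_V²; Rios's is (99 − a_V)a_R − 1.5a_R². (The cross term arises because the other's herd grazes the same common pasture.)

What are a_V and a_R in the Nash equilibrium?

Expanding Vega's payoff: 97a_V − a_Ra_V − a_V².
∂π/∂a_V = 97 − a_R − 2a_V = 0, so a_V = 48.5 − 0.5a_R.
Likewise for Rios: a_R = 33 − (1/3)a_V.
Substituting the second reaction function into the first: a_V = 48.5 − 0.5(33 − (1/3)a_V), which gives (5/6)a_V = 32 ⇒ a_V = 38.4.
Then a_R = 33 − (1/3)·38.4 = 20.2.

38.4, 20.2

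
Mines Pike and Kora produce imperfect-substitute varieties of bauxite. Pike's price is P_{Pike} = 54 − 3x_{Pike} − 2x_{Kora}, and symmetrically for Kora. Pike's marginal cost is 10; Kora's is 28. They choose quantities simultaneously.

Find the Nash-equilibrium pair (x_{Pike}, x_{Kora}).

6.625, 2.125

Mine Pike's profit: π = x_{Pike}(54 − 3x_{Pike} − 2x_{Kora}) − 10x_{Pike}.
∂π/∂x_{Pike} = 44 − 6x_{Pike} − 2x_{Kora} = 0 ⇒ x_{Pike} = 22/3 − (1/3)x_{Kora}.
Similarly x_{Kora} = 13/3 − (1/3)x_{Pike}.
Solving the two reaction functions simultaneously: (1 − (−1/3)(−1/3))x_{Pike} = 22/3 − (1/3)·(13/3), so (8/9)x_{Pike} = 53/9 and x_{Pike} = 6.625.
Then x_{Kora} = 13/3 − (1/3)·6.625 = 2.125.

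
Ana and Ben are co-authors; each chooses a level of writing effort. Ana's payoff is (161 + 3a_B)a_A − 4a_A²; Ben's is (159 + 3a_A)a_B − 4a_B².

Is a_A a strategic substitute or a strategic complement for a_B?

Expanding Ana's payoff: 161a_A + 3a_Ba_A − 4a_A².
∂π/∂a_A = 161 + 3a_B − 8a_A = 0, so a_A = 20.125 + 0.375a_B.
The best-response slope da_A/da_B = 0.375 > 0: the reaction function is upward-sloping, so the choices are strategic complements.

strategic complements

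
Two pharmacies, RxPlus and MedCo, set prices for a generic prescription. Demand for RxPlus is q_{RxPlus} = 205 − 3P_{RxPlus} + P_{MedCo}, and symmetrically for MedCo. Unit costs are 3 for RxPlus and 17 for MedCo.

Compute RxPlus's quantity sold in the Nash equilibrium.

123

RxPlus's profit: π = (P_{RxPlus} − 3)(205 − 3P_{RxPlus} + P_{MedCo}).
∂π/∂P_{RxPlus} = 214 − 6P_{RxPlus} + P_{MedCo} = 0 ⇒ P_{RxPlus} = 107/3 + (1/6)P_{MedCo}.
Similarly P_{MedCo} = 128/3 + (1/6)P_{RxPlus}.
Plugging P_{MedCo} into RxPlus's best response: P_{RxPlus} = 107/3 + (1/6)(128/3 + (1/6)P_{RxPlus}) ⇒ (35/36)P_{RxPlus} = 385/9, so P_{RxPlus} = 44.
Then P_{MedCo} = 128/3 + (1/6)·44 = 50.
q_{RxPlus} = 205 − 3·44 + 50 = 123.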